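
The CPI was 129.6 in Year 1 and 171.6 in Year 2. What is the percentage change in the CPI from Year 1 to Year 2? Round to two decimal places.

Change = (171.6 − 129.6) / 129.6 × 100
       = 42.0 / 129.6 × 100 = 32.4074%

32.41%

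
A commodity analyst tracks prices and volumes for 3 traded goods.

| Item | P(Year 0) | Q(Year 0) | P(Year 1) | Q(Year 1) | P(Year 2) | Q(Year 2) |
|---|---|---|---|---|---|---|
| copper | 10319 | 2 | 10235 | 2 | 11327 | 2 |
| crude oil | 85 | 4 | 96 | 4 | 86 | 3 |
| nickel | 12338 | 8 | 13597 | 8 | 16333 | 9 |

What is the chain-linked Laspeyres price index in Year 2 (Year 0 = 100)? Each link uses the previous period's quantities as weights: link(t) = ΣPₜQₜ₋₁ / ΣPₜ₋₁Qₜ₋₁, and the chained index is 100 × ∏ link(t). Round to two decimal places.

128.39

Link Year 0→Year 1:
ΣP(Year 1)Q(Year 0) = 10235×2 + 96×4 + 13597×8 = 20470 + 384 + 108776 = 129630
ΣP(Year 0)Q(Year 0) = 10319×2 + 85×4 + 12338×8 = 20638 + 340 + 98704 = 119682
link = 129630/119682 = 1.083120
Link Year 1→Year 2:
ΣP(Year 2)Q(Year 1) = 11327×2 + 86×4 + 16333×8 = 22654 + 344 + 130664 = 153662
ΣP(Year 1)Q(Year 1) = 10235×2 + 96×4 + 13597×8 = 20470 + 384 + 108776 = 129630
link = 153662/129630 = 1.185389
Chained index = 100 × 1.083120 × 1.185389 = 128.3919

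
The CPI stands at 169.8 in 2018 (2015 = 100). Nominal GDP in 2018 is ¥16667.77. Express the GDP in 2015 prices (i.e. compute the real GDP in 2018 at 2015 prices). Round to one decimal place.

9816.1

Real = Nominal ÷ (Index/100) = 16667.77 ÷ (169.8/100)
     = 16667.77 ÷ 1.698 = 9816.1190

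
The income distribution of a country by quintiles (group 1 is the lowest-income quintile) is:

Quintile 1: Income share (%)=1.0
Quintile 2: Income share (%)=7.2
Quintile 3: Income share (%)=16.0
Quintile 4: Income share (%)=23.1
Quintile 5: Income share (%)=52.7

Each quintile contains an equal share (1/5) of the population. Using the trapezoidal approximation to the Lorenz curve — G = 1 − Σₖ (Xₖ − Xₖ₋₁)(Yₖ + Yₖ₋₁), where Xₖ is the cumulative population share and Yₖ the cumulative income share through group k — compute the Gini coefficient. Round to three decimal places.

0.477

Cumulative income shares Yₖ: 0.0100, 0.0820, 0.2420, 0.4730, 1.0000
Σ (Xₖ−Xₖ₋₁)(Yₖ+Yₖ₋₁) = (1/5)(0.0100+0.0000) + (1/5)(0.0820+0.0100) + (1/5)(0.2420+0.0820) + (1/5)(0.4730+0.2420) + (1/5)(1.0000+0.4730)
  = 0.0020 + 0.0184 + 0.0648 + 0.1430 + 0.2946 = 0.5228
G = 1 − 0.5228 = 0.4772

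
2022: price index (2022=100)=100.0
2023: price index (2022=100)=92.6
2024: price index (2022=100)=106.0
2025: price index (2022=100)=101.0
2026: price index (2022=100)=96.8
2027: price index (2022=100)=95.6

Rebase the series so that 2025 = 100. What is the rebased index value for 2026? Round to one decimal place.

95.8

Rebased(2026) = 96.8 / 101.0 × 100 = 95.8416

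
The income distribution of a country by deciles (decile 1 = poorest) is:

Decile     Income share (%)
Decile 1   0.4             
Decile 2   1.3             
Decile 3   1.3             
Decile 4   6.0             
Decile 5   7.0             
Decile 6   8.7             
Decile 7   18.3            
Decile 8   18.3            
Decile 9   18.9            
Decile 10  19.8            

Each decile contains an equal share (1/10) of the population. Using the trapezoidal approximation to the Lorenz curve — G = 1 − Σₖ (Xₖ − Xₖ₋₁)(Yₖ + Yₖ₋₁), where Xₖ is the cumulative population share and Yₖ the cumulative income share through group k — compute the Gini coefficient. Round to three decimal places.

Cumulative income shares Yₖ: 0.0040, 0.0170, 0.0300, 0.0900, 0.1600, 0.2470, 0.4300, 0.6130, 0.8020, 1.0000
Σ (Xₖ−Xₖ₋₁)(Yₖ+Yₖ₋₁) = (1/10)(0.0040+0.0000) + (1/10)(0.0170+0.0040) + (1/10)(0.0300+0.0170) + (1/10)(0.0900+0.0300) + (1/10)(0.1600+0.0900) + (1/10)(0.2470+0.1600) + (1/10)(0.4300+0.2470) + (1/10)(0.6130+0.4300) + (1/10)(0.8020+0.6130) + (1/10)(1.0000+0.8020)
  = 0.0004 + 0.0021 + 0.0047 + 0.0120 + 0.0250 + 0.0407 + 0.0677 + 0.1043 + 0.1415 + 0.1802 = 0.5786
G = 1 − 0.5786 = 0.4214

0.421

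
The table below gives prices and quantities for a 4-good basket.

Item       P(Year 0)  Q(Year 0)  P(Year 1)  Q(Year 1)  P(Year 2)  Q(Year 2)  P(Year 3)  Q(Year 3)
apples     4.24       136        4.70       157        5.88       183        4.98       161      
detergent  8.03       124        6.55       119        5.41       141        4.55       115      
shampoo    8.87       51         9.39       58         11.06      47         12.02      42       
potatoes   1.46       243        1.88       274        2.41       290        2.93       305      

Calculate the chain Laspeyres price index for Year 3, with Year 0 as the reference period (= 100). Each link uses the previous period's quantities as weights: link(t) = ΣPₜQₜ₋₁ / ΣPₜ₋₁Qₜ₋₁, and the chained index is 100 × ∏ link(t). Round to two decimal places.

108.39

Link Year 0→Year 1:
ΣP(Year 1)Q(Year 0) = 4.70×136 + 6.55×124 + 9.39×51 + 1.88×243 = 639.2 + 812.2 + 478.89 + 456.84 = 2387.13
ΣP(Year 0)Q(Year 0) = 4.24×136 + 8.03×124 + 8.87×51 + 1.46×243 = 576.64 + 995.72 + 452.37 + 354.78 = 2379.51
link = 2387.13/2379.51 = 1.003202
Link Year 1→Year 2:
ΣP(Year 2)Q(Year 1) = 5.88×157 + 5.41×119 + 11.06×58 + 2.41×274 = 923.16 + 643.79 + 641.48 + 660.34 = 2868.77
ΣP(Year 1)Q(Year 1) = 4.70×157 + 6.55×119 + 9.39×58 + 1.88×274 = 737.9 + 779.45 + 544.62 + 515.12 = 2577.09
link = 2868.77/2577.09 = 1.113182
Link Year 2→Year 3:
ΣP(Year 3)Q(Year 2) = 4.98×183 + 4.55×141 + 12.02×47 + 2.93×290 = 911.34 + 641.55 + 564.94 + 849.7 = 2967.53
ΣP(Year 2)Q(Year 2) = 5.88×183 + 5.41×141 + 11.06×47 + 2.41×290 = 1076.04 + 762.81 + 519.82 + 698.9 = 3057.57
link = 2967.53/3057.57 = 0.970552
Chained index = 100 × 1.003202 × 1.113182 × 0.970552 = 108.3861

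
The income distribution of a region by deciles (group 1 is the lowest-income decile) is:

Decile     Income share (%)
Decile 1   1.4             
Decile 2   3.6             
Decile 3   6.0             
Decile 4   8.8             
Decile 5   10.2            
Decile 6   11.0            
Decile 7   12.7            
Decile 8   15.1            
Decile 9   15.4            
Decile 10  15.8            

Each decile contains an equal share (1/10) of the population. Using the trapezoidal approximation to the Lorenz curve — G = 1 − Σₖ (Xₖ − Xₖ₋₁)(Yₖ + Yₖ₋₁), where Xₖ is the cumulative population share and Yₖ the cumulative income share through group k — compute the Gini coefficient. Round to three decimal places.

0.270

Cumulative income shares Yₖ: 0.0140, 0.0500, 0.1100, 0.1980, 0.3000, 0.4100, 0.5370, 0.6880, 0.8420, 1.0000
Σ (Xₖ−Xₖ₋₁)(Yₖ+Yₖ₋₁) = (1/10)(0.0140+0.0000) + (1/10)(0.0500+0.0140) + (1/10)(0.1100+0.0500) + (1/10)(0.1980+0.1100) + (1/10)(0.3000+0.1980) + (1/10)(0.4100+0.3000) + (1/10)(0.5370+0.4100) + (1/10)(0.6880+0.5370) + (1/10)(0.8420+0.6880) + (1/10)(1.0000+0.8420)
  = 0.0014 + 0.0064 + 0.0160 + 0.0308 + 0.0498 + 0.0710 + 0.0947 + 0.1225 + 0.1530 + 0.1842 = 0.7298
G = 1 − 0.7298 = 0.2702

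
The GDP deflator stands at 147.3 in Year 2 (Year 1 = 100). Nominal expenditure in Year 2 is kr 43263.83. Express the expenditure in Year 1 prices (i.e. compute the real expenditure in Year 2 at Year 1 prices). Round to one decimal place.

29371.2

Real = Nominal ÷ (Index/100) = 43263.83 ÷ (147.3/100)
     = 43263.83 ÷ 1.473 = 29371.2356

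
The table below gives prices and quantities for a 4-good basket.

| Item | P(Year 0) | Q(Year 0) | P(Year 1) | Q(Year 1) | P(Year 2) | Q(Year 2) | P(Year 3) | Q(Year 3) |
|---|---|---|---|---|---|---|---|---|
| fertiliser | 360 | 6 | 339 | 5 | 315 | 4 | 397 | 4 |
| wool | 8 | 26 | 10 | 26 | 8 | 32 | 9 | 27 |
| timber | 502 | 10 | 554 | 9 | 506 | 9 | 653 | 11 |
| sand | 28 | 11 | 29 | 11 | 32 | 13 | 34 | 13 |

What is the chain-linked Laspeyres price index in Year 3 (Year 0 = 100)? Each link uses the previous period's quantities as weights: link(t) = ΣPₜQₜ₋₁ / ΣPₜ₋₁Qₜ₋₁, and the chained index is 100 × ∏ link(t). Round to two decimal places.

123.32

Link Year 0→Year 1:
ΣP(Year 1)Q(Year 0) = 339×6 + 10×26 + 554×10 + 29×11 = 2034 + 260 + 5540 + 319 = 8153
ΣP(Year 0)Q(Year 0) = 360×6 + 8×26 + 502×10 + 28×11 = 2160 + 208 + 5020 + 308 = 7696
link = 8153/7696 = 1.059381
Link Year 1→Year 2:
ΣP(Year 2)Q(Year 1) = 315×5 + 8×26 + 506×9 + 32×11 = 1575 + 208 + 4554 + 352 = 6689
ΣP(Year 1)Q(Year 1) = 339×5 + 10×26 + 554×9 + 29×11 = 1695 + 260 + 4986 + 319 = 7260
link = 6689/7260 = 0.921350
Link Year 2→Year 3:
ΣP(Year 3)Q(Year 2) = 397×4 + 9×32 + 653×9 + 34×13 = 1588 + 288 + 5877 + 442 = 8195
ΣP(Year 2)Q(Year 2) = 315×4 + 8×32 + 506×9 + 32×13 = 1260 + 256 + 4554 + 416 = 6486
link = 8195/6486 = 1.263491
Chained index = 100 × 1.059381 × 0.921350 × 1.263491 = 123.3244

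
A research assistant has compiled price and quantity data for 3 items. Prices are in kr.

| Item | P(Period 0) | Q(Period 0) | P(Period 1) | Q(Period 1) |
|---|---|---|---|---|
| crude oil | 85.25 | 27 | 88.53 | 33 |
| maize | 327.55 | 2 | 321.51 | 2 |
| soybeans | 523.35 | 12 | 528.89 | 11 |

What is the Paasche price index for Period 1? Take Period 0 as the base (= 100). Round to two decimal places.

101.70

Paasche price index uses current-period quantities as weights.
ΣP(Period 1)·Q(Period 1) = 88.53×33 + 321.51×2 + 528.89×11 = 2921.49 + 643.02 + 5817.79 = 9382.3
ΣP(Period 0)·Q(Period 1) = 85.25×33 + 327.55×2 + 523.35×11 = 2813.25 + 655.1 + 5756.85 = 9225.2
Index = 9382.3 / 9225.2 × 100 = 101.7029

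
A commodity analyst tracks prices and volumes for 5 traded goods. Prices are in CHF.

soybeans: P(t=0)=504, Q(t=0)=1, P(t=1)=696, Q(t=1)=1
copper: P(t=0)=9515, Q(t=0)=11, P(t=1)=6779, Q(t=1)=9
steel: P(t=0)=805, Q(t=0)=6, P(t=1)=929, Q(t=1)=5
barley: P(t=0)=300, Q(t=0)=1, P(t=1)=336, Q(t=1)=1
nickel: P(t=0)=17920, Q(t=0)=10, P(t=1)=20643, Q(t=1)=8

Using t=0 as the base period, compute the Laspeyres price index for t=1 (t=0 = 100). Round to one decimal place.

Laspeyres price index uses base-period quantities as weights.
ΣP(t=1)·Q(t=0) = 696×1 + 6779×11 + 929×6 + 336×1 + 20643×10 = 696 + 74569 + 5574 + 336 + 206430 = 287605
ΣP(t=0)·Q(t=0) = 504×1 + 9515×11 + 805×6 + 300×1 + 17920×10 = 504 + 104665 + 4830 + 300 + 179200 = 289499
Index = 287605 / 289499 × 100 = 99.3458

99.3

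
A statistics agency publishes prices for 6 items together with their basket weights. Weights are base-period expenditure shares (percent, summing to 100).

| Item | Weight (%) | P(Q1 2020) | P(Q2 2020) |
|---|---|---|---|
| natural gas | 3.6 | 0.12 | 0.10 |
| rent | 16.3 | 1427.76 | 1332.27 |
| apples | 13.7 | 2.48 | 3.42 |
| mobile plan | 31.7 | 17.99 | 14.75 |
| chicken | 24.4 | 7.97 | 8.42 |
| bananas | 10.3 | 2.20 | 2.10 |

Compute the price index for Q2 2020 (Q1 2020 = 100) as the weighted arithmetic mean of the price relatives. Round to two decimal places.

natural gas: 3.6 × (0.10/0.12) = 3.6 × 0.833333 = 3.0000
rent: 16.3 × (1332.27/1427.76) = 16.3 × 0.933119 = 15.2098
apples: 13.7 × (3.42/2.48) = 13.7 × 1.379032 = 18.8927
mobile plan: 31.7 × (14.75/17.99) = 31.7 × 0.819900 = 25.9908
chicken: 24.4 × (8.42/7.97) = 24.4 × 1.056462 = 25.7777
bananas: 10.3 × (2.10/2.20) = 10.3 × 0.954545 = 9.8318
Index = Σ wᵢ·(p₁ᵢ/p₀ᵢ) = 3.0000 + 15.2098 + 18.8927 + 25.9908 + 25.7777 + 9.8318 = 98.7029

98.70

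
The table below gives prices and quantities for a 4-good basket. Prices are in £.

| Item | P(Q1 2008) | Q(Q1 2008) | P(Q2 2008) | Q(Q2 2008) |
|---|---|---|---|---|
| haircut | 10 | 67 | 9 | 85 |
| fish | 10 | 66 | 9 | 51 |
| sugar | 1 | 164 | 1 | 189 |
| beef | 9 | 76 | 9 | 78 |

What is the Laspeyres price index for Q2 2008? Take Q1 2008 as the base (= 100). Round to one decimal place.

Laspeyres price index uses base-period quantities as weights.
ΣP(Q2 2008)·Q(Q1 2008) = 9×67 + 9×66 + 1×164 + 9×76 = 603 + 594 + 164 + 684 = 2045
ΣP(Q1 2008)·Q(Q1 2008) = 10×67 + 10×66 + 1×164 + 9×76 = 670 + 660 + 164 + 684 = 2178
Index = 2045 / 2178 × 100 = 93.8935

93.9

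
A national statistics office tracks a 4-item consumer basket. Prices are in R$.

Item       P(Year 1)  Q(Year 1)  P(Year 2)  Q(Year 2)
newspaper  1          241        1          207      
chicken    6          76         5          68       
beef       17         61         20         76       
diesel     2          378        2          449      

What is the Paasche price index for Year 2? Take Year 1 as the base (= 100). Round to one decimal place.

Paasche price index uses current-period quantities as weights.
ΣP(Year 2)·Q(Year 2) = 1×207 + 5×68 + 20×76 + 2×449 = 207 + 340 + 1520 + 898 = 2965
ΣP(Year 1)·Q(Year 2) = 1×207 + 6×68 + 17×76 + 2×449 = 207 + 408 + 1292 + 898 = 2805
Index = 2965 / 2805 × 100 = 105.7041

105.7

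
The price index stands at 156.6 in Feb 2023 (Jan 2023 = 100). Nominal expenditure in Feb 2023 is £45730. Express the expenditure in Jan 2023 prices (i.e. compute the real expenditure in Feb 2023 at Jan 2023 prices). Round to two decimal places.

29201.79

Real = Nominal ÷ (Index/100) = 45730 ÷ (156.6/100)
     = 45730 ÷ 1.566 = 29201.7880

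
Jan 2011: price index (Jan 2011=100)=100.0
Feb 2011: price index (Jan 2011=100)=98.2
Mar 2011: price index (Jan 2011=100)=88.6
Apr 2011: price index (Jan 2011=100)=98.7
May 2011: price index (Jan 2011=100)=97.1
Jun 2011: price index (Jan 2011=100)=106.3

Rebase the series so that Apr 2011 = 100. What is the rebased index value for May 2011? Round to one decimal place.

98.4

Rebased(May 2011) = 97.1 / 98.7 × 100 = 98.3789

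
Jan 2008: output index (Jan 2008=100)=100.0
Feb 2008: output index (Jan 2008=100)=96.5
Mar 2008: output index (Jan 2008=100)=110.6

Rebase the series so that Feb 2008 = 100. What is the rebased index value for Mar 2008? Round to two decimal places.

Rebased(Mar 2008) = 110.6 / 96.5 × 100 = 114.6114

114.61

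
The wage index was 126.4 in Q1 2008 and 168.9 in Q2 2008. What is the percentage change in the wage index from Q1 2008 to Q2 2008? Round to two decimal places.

33.62%

Change = (168.9 − 126.4) / 126.4 × 100
       = 42.5 / 126.4 × 100 = 33.6234%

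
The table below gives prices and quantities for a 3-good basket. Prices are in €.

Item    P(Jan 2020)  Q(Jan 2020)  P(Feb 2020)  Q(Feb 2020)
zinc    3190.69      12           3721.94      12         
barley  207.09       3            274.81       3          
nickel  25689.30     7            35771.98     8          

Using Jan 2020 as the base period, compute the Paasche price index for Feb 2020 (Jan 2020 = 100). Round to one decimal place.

Paasche price index uses current-period quantities as weights.
ΣP(Feb 2020)·Q(Feb 2020) = 3721.94×12 + 274.81×3 + 35771.98×8 = 44663.28 + 824.43 + 286175.84 = 331663.55
ΣP(Jan 2020)·Q(Feb 2020) = 3190.69×12 + 207.09×3 + 25689.30×8 = 38288.28 + 621.27 + 205514.4 = 244423.95
Index = 331663.55 / 244423.95 × 100 = 135.6919

135.7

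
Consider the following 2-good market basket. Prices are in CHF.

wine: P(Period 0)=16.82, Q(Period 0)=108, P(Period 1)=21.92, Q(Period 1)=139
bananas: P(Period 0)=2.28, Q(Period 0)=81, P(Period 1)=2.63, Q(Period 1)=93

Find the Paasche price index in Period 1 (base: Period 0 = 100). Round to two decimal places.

129.08

Paasche price index uses current-period quantities as weights.
ΣP(Period 1)·Q(Period 1) = 21.92×139 + 2.63×93 = 3046.88 + 244.59 = 3291.47
ΣP(Period 0)·Q(Period 1) = 16.82×139 + 2.28×93 = 2337.98 + 212.04 = 2550.02
Index = 3291.47 / 2550.02 × 100 = 129.0762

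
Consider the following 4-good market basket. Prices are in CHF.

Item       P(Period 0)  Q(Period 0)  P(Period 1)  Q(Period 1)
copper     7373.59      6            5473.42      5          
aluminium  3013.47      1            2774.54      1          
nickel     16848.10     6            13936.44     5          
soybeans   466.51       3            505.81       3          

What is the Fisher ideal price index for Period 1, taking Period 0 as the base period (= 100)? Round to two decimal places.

Laspeyres component (base-period weights):
ΣP(Period 1)Q(Period 0) = 5473.42×6 + 2774.54×1 + 13936.44×6 + 505.81×3 = 32840.52 + 2774.54 + 83618.64 + 1517.43 = 120751.13
ΣP(Period 0)Q(Period 0) = 7373.59×6 + 3013.47×1 + 16848.10×6 + 466.51×3 = 44241.54 + 3013.47 + 101088.6 + 1399.53 = 149743.14
L = 120751.13 / 149743.14 × 100 = 80.6388
Paasche component (current-period weights):
ΣP(Period 1)Q(Period 1) = 5473.42×5 + 2774.54×1 + 13936.44×5 + 505.81×3 = 27367.1 + 2774.54 + 69682.2 + 1517.43 = 101341.27
ΣP(Period 0)Q(Period 1) = 7373.59×5 + 3013.47×1 + 16848.10×5 + 466.51×3 = 36867.95 + 3013.47 + 84240.5 + 1399.53 = 125521.45
P = 101341.27 / 125521.45 × 100 = 80.7362
Fisher = √(L × P) = √(80.6388 × 80.7362) = 80.6875

80.69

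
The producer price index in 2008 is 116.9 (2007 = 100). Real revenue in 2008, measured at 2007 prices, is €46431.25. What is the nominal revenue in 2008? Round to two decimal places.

54278.13

Nominal = Real × (Index/100) = 46431.25 × (116.9/100)
        = 46431.25 × 1.169 = 54278.1312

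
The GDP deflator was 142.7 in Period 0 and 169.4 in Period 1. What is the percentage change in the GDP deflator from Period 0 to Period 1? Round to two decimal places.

Change = (169.4 − 142.7) / 142.7 × 100
       = 26.7 / 142.7 × 100 = 18.7106%

18.71%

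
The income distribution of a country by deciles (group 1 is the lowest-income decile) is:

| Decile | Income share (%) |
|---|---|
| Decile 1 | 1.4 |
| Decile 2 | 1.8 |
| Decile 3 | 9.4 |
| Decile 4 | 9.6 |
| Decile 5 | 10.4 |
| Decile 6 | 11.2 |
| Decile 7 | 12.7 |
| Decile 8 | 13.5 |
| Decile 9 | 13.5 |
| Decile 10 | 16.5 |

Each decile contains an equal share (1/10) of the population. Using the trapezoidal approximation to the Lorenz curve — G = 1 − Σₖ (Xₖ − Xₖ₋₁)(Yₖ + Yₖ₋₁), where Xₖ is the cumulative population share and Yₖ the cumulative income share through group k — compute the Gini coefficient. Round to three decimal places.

0.248

Cumulative income shares Yₖ: 0.0140, 0.0320, 0.1260, 0.2220, 0.3260, 0.4380, 0.5650, 0.7000, 0.8350, 1.0000
Σ (Xₖ−Xₖ₋₁)(Yₖ+Yₖ₋₁) = (1/10)(0.0140+0.0000) + (1/10)(0.0320+0.0140) + (1/10)(0.1260+0.0320) + (1/10)(0.2220+0.1260) + (1/10)(0.3260+0.2220) + (1/10)(0.4380+0.3260) + (1/10)(0.5650+0.4380) + (1/10)(0.7000+0.5650) + (1/10)(0.8350+0.7000) + (1/10)(1.0000+0.8350)
  = 0.0014 + 0.0046 + 0.0158 + 0.0348 + 0.0548 + 0.0764 + 0.1003 + 0.1265 + 0.1535 + 0.1835 = 0.7516
G = 1 − 0.7516 = 0.2484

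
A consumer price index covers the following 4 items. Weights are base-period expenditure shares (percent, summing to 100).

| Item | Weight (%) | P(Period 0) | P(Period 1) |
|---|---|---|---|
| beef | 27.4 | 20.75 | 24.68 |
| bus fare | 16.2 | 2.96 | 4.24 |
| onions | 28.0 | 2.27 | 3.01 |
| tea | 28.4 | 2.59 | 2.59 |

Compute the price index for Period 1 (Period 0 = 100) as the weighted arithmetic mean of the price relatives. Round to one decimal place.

121.3

beef: 27.4 × (24.68/20.75) = 27.4 × 1.189398 = 32.5895
bus fare: 16.2 × (4.24/2.96) = 16.2 × 1.432432 = 23.2054
onions: 28.0 × (3.01/2.27) = 28.0 × 1.325991 = 37.1278
tea: 28.4 × (2.59/2.59) = 28.4 × 1.000000 = 28.4000
Index = Σ wᵢ·(p₁ᵢ/p₀ᵢ) = 32.5895 + 23.2054 + 37.1278 + 28.4000 = 121.3227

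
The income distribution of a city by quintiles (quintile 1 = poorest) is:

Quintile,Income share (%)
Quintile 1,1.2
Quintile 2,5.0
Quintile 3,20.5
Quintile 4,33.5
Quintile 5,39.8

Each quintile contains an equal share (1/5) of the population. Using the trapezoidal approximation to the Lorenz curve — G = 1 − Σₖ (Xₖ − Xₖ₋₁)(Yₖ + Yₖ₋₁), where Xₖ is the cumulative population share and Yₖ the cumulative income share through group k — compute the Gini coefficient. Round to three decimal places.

Cumulative income shares Yₖ: 0.0120, 0.0620, 0.2670, 0.6020, 1.0000
Σ (Xₖ−Xₖ₋₁)(Yₖ+Yₖ₋₁) = (1/5)(0.0120+0.0000) + (1/5)(0.0620+0.0120) + (1/5)(0.2670+0.0620) + (1/5)(0.6020+0.2670) + (1/5)(1.0000+0.6020)
  = 0.0024 + 0.0148 + 0.0658 + 0.1738 + 0.3204 = 0.5772
G = 1 − 0.5772 = 0.4228

0.423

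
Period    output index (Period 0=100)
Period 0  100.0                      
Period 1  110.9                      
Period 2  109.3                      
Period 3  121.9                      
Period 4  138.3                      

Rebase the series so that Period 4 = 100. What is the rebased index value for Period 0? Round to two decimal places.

Rebased(Period 0) = 100.0 / 138.3 × 100 = 72.3066

72.31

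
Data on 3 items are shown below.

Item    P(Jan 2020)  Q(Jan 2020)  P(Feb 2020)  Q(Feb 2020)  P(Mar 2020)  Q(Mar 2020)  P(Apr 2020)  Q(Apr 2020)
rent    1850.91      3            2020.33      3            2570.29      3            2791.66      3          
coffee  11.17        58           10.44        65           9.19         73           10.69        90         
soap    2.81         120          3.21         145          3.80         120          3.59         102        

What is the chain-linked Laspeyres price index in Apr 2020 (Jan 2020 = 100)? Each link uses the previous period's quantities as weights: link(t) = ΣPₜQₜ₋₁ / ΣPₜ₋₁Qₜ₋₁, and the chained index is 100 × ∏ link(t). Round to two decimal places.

Link Jan 2020→Feb 2020:
ΣP(Feb 2020)Q(Jan 2020) = 2020.33×3 + 10.44×58 + 3.21×120 = 6060.99 + 605.52 + 385.2 = 7051.71
ΣP(Jan 2020)Q(Jan 2020) = 1850.91×3 + 11.17×58 + 2.81×120 = 5552.73 + 647.86 + 337.2 = 6537.79
link = 7051.71/6537.79 = 1.078608
Link Feb 2020→Mar 2020:
ΣP(Mar 2020)Q(Feb 2020) = 2570.29×3 + 9.19×65 + 3.80×145 = 7710.87 + 597.35 + 551 = 8859.22
ΣP(Feb 2020)Q(Feb 2020) = 2020.33×3 + 10.44×65 + 3.21×145 = 6060.99 + 678.6 + 465.45 = 7205.04
link = 8859.22/7205.04 = 1.229587
Link Mar 2020→Apr 2020:
ΣP(Apr 2020)Q(Mar 2020) = 2791.66×3 + 10.69×73 + 3.59×120 = 8374.98 + 780.37 + 430.8 = 9586.15
ΣP(Mar 2020)Q(Mar 2020) = 2570.29×3 + 9.19×73 + 3.80×120 = 7710.87 + 670.87 + 456 = 8837.74
link = 9586.15/8837.74 = 1.084683
Chained index = 100 × 1.078608 × 1.229587 × 1.084683 = 143.8552

143.86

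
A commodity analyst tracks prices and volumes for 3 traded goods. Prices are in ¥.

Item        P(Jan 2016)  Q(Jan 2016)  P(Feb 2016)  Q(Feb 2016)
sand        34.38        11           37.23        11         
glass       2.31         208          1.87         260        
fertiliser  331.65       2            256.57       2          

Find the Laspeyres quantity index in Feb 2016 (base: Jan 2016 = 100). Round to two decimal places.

Laspeyres quantity index uses base-period prices as weights.
ΣP(Jan 2016)·Q(Feb 2016) = 34.38×11 + 2.31×260 + 331.65×2 = 378.18 + 600.6 + 663.3 = 1642.08
ΣP(Jan 2016)·Q(Jan 2016) = 34.38×11 + 2.31×208 + 331.65×2 = 378.18 + 480.48 + 663.3 = 1521.96
Index = 1642.08 / 1521.96 × 100 = 107.8925

107.89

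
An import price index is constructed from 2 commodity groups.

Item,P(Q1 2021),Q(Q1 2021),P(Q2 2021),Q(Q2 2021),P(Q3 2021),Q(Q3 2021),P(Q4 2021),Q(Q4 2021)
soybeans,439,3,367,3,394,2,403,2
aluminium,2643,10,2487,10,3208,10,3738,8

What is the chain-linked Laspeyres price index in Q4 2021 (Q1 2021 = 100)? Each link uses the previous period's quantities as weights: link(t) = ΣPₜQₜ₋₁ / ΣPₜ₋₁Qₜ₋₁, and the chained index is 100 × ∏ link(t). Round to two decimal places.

139.27

Link Q1 2021→Q2 2021:
ΣP(Q2 2021)Q(Q1 2021) = 367×3 + 2487×10 = 1101 + 24870 = 25971
ΣP(Q1 2021)Q(Q1 2021) = 439×3 + 2643×10 = 1317 + 26430 = 27747
link = 25971/27747 = 0.935993
Link Q2 2021→Q3 2021:
ΣP(Q3 2021)Q(Q2 2021) = 394×3 + 3208×10 = 1182 + 32080 = 33262
ΣP(Q2 2021)Q(Q2 2021) = 367×3 + 2487×10 = 1101 + 24870 = 25971
link = 33262/25971 = 1.280736
Link Q3 2021→Q4 2021:
ΣP(Q4 2021)Q(Q3 2021) = 403×2 + 3738×10 = 806 + 37380 = 38186
ΣP(Q3 2021)Q(Q3 2021) = 394×2 + 3208×10 = 788 + 32080 = 32868
link = 38186/32868 = 1.161799
Chained index = 100 × 0.935993 × 1.280736 × 1.161799 = 139.2718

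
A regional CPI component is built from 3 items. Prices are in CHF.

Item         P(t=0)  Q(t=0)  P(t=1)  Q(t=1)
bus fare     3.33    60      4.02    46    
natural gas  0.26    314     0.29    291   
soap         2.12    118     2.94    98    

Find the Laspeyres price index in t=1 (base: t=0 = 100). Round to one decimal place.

Laspeyres price index uses base-period quantities as weights.
ΣP(t=1)·Q(t=0) = 4.02×60 + 0.29×314 + 2.94×118 = 241.2 + 91.06 + 346.92 = 679.18
ΣP(t=0)·Q(t=0) = 3.33×60 + 0.26×314 + 2.12×118 = 199.8 + 81.64 + 250.16 = 531.6
Index = 679.18 / 531.6 × 100 = 127.7615

127.8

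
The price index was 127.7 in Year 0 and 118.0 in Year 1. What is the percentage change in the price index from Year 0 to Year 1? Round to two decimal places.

-7.60%

Change = (118.0 − 127.7) / 127.7 × 100
       = -9.7 / 127.7 × 100 = -7.5959%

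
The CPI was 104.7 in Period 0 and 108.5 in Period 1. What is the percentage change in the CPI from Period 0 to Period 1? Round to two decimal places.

Change = (108.5 − 104.7) / 104.7 × 100
       = 3.8 / 104.7 × 100 = 3.6294%

3.63%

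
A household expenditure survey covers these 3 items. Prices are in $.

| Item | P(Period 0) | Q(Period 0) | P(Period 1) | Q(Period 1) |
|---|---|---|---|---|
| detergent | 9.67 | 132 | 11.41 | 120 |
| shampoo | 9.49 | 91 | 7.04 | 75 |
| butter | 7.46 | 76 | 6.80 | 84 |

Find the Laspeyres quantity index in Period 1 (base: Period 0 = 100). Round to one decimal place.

Laspeyres quantity index uses base-period prices as weights.
ΣP(Period 0)·Q(Period 1) = 9.67×120 + 9.49×75 + 7.46×84 = 1160.4 + 711.75 + 626.64 = 2498.79
ΣP(Period 0)·Q(Period 0) = 9.67×132 + 9.49×91 + 7.46×76 = 1276.44 + 863.59 + 566.96 = 2706.99
Index = 2498.79 / 2706.99 × 100 = 92.3088

92.3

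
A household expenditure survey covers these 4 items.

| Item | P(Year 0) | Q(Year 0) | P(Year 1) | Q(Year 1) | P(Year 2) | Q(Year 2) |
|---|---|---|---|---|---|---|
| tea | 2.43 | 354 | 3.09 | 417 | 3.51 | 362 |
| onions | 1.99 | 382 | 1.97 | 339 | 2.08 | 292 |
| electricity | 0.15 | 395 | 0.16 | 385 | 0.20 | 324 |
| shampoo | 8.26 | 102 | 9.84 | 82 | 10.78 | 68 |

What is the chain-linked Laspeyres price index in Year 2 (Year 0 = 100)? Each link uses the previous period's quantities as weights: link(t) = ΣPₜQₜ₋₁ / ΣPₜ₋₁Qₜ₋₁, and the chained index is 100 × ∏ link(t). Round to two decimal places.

127.97

Link Year 0→Year 1:
ΣP(Year 1)Q(Year 0) = 3.09×354 + 1.97×382 + 0.16×395 + 9.84×102 = 1093.86 + 752.54 + 63.2 + 1003.68 = 2913.28
ΣP(Year 0)Q(Year 0) = 2.43×354 + 1.99×382 + 0.15×395 + 8.26×102 = 860.22 + 760.18 + 59.25 + 842.52 = 2522.17
link = 2913.28/2522.17 = 1.155069
Link Year 1→Year 2:
ΣP(Year 2)Q(Year 1) = 3.51×417 + 2.08×339 + 0.20×385 + 10.78×82 = 1463.67 + 705.12 + 77 + 883.96 = 3129.75
ΣP(Year 1)Q(Year 1) = 3.09×417 + 1.97×339 + 0.16×385 + 9.84×82 = 1288.53 + 667.83 + 61.6 + 806.88 = 2824.84
link = 3129.75/2824.84 = 1.107939
Chained index = 100 × 1.155069 × 1.107939 = 127.9746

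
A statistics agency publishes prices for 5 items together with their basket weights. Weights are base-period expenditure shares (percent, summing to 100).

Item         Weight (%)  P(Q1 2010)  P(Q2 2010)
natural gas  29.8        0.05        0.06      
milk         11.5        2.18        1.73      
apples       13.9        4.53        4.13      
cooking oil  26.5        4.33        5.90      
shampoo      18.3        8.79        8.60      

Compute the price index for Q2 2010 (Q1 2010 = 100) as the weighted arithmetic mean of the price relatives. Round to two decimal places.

natural gas: 29.8 × (0.06/0.05) = 29.8 × 1.200000 = 35.7600
milk: 11.5 × (1.73/2.18) = 11.5 × 0.793578 = 9.1261
apples: 13.9 × (4.13/4.53) = 13.9 × 0.911700 = 12.6726
cooking oil: 26.5 × (5.90/4.33) = 26.5 × 1.362587 = 36.1085
shampoo: 18.3 × (8.60/8.79) = 18.3 × 0.978385 = 17.9044
Index = Σ wᵢ·(p₁ᵢ/p₀ᵢ) = 35.7600 + 9.1261 + 12.6726 + 36.1085 + 17.9044 = 111.5718

111.57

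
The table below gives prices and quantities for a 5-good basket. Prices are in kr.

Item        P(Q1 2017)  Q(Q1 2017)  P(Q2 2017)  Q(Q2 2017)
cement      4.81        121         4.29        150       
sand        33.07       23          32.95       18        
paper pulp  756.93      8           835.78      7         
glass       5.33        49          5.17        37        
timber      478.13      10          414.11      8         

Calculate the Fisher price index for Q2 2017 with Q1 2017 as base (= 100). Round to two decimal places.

Laspeyres component (base-period weights):
ΣP(Q2 2017)Q(Q1 2017) = 4.29×121 + 32.95×23 + 835.78×8 + 5.17×49 + 414.11×10 = 519.09 + 757.85 + 6686.24 + 253.33 + 4141.1 = 12357.61
ΣP(Q1 2017)Q(Q1 2017) = 4.81×121 + 33.07×23 + 756.93×8 + 5.33×49 + 478.13×10 = 582.01 + 760.61 + 6055.44 + 261.17 + 4781.3 = 12440.53
L = 12357.61 / 12440.53 × 100 = 99.3335
Paasche component (current-period weights):
ΣP(Q2 2017)Q(Q2 2017) = 4.29×150 + 32.95×18 + 835.78×7 + 5.17×37 + 414.11×8 = 643.5 + 593.1 + 5850.46 + 191.29 + 3312.88 = 10591.23
ΣP(Q1 2017)Q(Q2 2017) = 4.81×150 + 33.07×18 + 756.93×7 + 5.33×37 + 478.13×8 = 721.5 + 595.26 + 5298.51 + 197.21 + 3825.04 = 10637.52
P = 10591.23 / 10637.52 × 100 = 99.5648
Fisher = √(L × P) = √(99.3335 × 99.5648) = 99.4491

99.45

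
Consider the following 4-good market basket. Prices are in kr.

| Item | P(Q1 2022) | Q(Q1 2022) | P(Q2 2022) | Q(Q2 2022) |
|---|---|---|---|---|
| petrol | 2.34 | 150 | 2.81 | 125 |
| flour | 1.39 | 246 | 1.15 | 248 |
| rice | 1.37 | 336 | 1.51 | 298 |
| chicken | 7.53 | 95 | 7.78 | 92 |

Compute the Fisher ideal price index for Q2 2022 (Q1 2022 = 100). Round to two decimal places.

104.04

Laspeyres component (base-period weights):
ΣP(Q2 2022)Q(Q1 2022) = 2.81×150 + 1.15×246 + 1.51×336 + 7.78×95 = 421.5 + 282.9 + 507.36 + 739.1 = 1950.86
ΣP(Q1 2022)Q(Q1 2022) = 2.34×150 + 1.39×246 + 1.37×336 + 7.53×95 = 351 + 341.94 + 460.32 + 715.35 = 1868.61
L = 1950.86 / 1868.61 × 100 = 104.4017
Paasche component (current-period weights):
ΣP(Q2 2022)Q(Q2 2022) = 2.81×125 + 1.15×248 + 1.51×298 + 7.78×92 = 351.25 + 285.2 + 449.98 + 715.76 = 1802.19
ΣP(Q1 2022)Q(Q2 2022) = 2.34×125 + 1.39×248 + 1.37×298 + 7.53×92 = 292.5 + 344.72 + 408.26 + 692.76 = 1738.24
P = 1802.19 / 1738.24 × 100 = 103.6790
Fisher = √(L × P) = √(104.4017 × 103.6790) = 104.0397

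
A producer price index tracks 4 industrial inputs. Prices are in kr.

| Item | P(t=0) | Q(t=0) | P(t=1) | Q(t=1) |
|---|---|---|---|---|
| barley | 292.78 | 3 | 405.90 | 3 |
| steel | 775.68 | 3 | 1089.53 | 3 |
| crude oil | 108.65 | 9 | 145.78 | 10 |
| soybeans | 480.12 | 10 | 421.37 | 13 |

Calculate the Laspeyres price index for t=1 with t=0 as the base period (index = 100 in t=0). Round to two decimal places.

111.44

Laspeyres price index uses base-period quantities as weights.
ΣP(t=1)·Q(t=0) = 405.90×3 + 1089.53×3 + 145.78×9 + 421.37×10 = 1217.7 + 3268.59 + 1312.02 + 4213.7 = 10012.01
ΣP(t=0)·Q(t=0) = 292.78×3 + 775.68×3 + 108.65×9 + 480.12×10 = 878.34 + 2327.04 + 977.85 + 4801.2 = 8984.43
Index = 10012.01 / 8984.43 × 100 = 111.4373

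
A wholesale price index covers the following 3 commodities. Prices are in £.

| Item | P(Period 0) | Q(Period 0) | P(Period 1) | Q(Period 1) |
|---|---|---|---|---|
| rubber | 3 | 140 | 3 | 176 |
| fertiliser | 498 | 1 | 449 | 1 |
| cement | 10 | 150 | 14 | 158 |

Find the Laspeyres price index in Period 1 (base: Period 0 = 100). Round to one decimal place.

122.8

Laspeyres price index uses base-period quantities as weights.
ΣP(Period 1)·Q(Period 0) = 3×140 + 449×1 + 14×150 = 420 + 449 + 2100 = 2969
ΣP(Period 0)·Q(Period 0) = 3×140 + 498×1 + 10×150 = 420 + 498 + 1500 = 2418
Index = 2969 / 2418 × 100 = 122.7874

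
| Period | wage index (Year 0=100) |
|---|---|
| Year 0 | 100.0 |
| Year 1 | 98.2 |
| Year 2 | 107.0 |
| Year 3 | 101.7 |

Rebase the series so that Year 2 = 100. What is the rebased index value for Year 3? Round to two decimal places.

Rebased(Year 3) = 101.7 / 107.0 × 100 = 95.0467

95.05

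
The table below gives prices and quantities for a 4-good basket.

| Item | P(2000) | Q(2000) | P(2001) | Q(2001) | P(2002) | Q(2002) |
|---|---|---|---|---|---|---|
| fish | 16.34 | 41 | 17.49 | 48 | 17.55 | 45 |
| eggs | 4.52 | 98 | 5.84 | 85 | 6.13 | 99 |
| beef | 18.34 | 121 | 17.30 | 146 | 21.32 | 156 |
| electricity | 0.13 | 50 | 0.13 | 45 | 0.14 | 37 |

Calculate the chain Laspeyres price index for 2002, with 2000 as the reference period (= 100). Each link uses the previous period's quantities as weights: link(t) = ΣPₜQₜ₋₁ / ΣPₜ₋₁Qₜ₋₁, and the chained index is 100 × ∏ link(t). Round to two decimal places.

Link 2000→2001:
ΣP(2001)Q(2000) = 17.49×41 + 5.84×98 + 17.30×121 + 0.13×50 = 717.09 + 572.32 + 2093.3 + 6.5 = 3389.21
ΣP(2000)Q(2000) = 16.34×41 + 4.52×98 + 18.34×121 + 0.13×50 = 669.94 + 442.96 + 2219.14 + 6.5 = 3338.54
link = 3389.21/3338.54 = 1.015177
Link 2001→2002:
ΣP(2002)Q(2001) = 17.55×48 + 6.13×85 + 21.32×146 + 0.14×45 = 842.4 + 521.05 + 3112.72 + 6.3 = 4482.47
ΣP(2001)Q(2001) = 17.49×48 + 5.84×85 + 17.30×146 + 0.13×45 = 839.52 + 496.4 + 2525.8 + 5.85 = 3867.57
link = 4482.47/3867.57 = 1.158989
Chained index = 100 × 1.015177 × 1.158989 = 117.6579

117.66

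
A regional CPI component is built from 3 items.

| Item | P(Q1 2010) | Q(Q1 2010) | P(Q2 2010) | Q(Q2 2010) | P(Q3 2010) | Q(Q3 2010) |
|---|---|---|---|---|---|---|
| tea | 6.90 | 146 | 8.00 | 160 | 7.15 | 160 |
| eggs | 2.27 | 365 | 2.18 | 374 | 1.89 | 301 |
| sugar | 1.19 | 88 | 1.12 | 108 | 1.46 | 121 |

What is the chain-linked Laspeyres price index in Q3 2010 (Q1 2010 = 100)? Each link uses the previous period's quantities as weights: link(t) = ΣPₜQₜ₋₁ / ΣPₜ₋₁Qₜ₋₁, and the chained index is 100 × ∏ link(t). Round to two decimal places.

96.30

Link Q1 2010→Q2 2010:
ΣP(Q2 2010)Q(Q1 2010) = 8.00×146 + 2.18×365 + 1.12×88 = 1168 + 795.7 + 98.56 = 2062.26
ΣP(Q1 2010)Q(Q1 2010) = 6.90×146 + 2.27×365 + 1.19×88 = 1007.4 + 828.55 + 104.72 = 1940.67
link = 2062.26/1940.67 = 1.062654
Link Q2 2010→Q3 2010:
ΣP(Q3 2010)Q(Q2 2010) = 7.15×160 + 1.89×374 + 1.46×108 = 1144 + 706.86 + 157.68 = 2008.54
ΣP(Q2 2010)Q(Q2 2010) = 8.00×160 + 2.18×374 + 1.12×108 = 1280 + 815.32 + 120.96 = 2216.28
link = 2008.54/2216.28 = 0.906266
Chained index = 100 × 1.062654 × 0.906266 = 96.3047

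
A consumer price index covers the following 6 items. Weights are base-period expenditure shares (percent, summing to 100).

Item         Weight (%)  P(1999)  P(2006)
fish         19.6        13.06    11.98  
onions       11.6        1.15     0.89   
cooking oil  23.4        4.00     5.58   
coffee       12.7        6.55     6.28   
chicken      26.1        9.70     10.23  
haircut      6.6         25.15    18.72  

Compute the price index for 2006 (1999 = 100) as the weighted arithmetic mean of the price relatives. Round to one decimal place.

fish: 19.6 × (11.98/13.06) = 19.6 × 0.917305 = 17.9792
onions: 11.6 × (0.89/1.15) = 11.6 × 0.773913 = 8.9774
cooking oil: 23.4 × (5.58/4.00) = 23.4 × 1.395000 = 32.6430
coffee: 12.7 × (6.28/6.55) = 12.7 × 0.958779 = 12.1765
chicken: 26.1 × (10.23/9.70) = 26.1 × 1.054639 = 27.5261
haircut: 6.6 × (18.72/25.15) = 6.6 × 0.744334 = 4.9126
Index = Σ wᵢ·(p₁ᵢ/p₀ᵢ) = 17.9792 + 8.9774 + 32.6430 + 12.1765 + 27.5261 + 4.9126 = 104.2147

104.2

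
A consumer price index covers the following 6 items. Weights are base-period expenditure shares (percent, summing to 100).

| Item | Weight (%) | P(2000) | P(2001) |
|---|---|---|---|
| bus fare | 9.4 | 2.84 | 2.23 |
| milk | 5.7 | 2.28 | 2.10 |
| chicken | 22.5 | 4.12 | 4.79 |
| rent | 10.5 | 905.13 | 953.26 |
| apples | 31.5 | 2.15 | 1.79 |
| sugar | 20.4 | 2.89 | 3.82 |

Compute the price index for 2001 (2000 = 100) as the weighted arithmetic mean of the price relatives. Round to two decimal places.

bus fare: 9.4 × (2.23/2.84) = 9.4 × 0.785211 = 7.3810
milk: 5.7 × (2.10/2.28) = 5.7 × 0.921053 = 5.2500
chicken: 22.5 × (4.79/4.12) = 22.5 × 1.162621 = 26.1590
rent: 10.5 × (953.26/905.13) = 10.5 × 1.053175 = 11.0583
apples: 31.5 × (1.79/2.15) = 31.5 × 0.832558 = 26.2256
sugar: 20.4 × (3.82/2.89) = 20.4 × 1.321799 = 26.9647
Index = Σ wᵢ·(p₁ᵢ/p₀ᵢ) = 7.3810 + 5.2500 + 26.1590 + 11.0583 + 26.2256 + 26.9647 = 103.0386

103.04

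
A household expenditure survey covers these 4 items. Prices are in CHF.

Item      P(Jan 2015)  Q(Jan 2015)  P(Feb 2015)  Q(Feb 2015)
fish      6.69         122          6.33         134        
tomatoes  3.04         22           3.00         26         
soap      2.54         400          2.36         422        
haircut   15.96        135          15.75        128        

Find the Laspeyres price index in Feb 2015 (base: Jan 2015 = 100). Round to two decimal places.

96.42

Laspeyres price index uses base-period quantities as weights.
ΣP(Feb 2015)·Q(Jan 2015) = 6.33×122 + 3.00×22 + 2.36×400 + 15.75×135 = 772.26 + 66 + 944 + 2126.25 = 3908.51
ΣP(Jan 2015)·Q(Jan 2015) = 6.69×122 + 3.04×22 + 2.54×400 + 15.96×135 = 816.18 + 66.88 + 1016 + 2154.6 = 4053.66
Index = 3908.51 / 4053.66 × 100 = 96.4193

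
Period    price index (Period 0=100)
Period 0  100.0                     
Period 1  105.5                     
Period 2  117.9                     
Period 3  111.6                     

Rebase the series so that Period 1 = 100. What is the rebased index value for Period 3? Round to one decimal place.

105.8

Rebased(Period 3) = 111.6 / 105.5 × 100 = 105.7820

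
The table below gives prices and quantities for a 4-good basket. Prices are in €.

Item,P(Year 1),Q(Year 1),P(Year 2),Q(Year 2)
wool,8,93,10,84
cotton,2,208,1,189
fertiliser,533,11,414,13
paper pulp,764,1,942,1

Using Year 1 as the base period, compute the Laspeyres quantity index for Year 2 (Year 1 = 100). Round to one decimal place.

Laspeyres quantity index uses base-period prices as weights.
ΣP(Year 1)·Q(Year 2) = 8×84 + 2×189 + 533×13 + 764×1 = 672 + 378 + 6929 + 764 = 8743
ΣP(Year 1)·Q(Year 1) = 8×93 + 2×208 + 533×11 + 764×1 = 744 + 416 + 5863 + 764 = 7787
Index = 8743 / 7787 × 100 = 112.2769

112.3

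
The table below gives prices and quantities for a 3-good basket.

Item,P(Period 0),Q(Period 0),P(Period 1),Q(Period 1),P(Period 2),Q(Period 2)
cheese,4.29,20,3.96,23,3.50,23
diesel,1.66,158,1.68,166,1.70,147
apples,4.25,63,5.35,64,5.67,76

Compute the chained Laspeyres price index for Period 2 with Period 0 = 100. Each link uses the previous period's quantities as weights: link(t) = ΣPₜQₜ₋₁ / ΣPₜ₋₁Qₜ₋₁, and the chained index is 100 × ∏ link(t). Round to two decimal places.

112.75

Link Period 0→Period 1:
ΣP(Period 1)Q(Period 0) = 3.96×20 + 1.68×158 + 5.35×63 = 79.2 + 265.44 + 337.05 = 681.69
ΣP(Period 0)Q(Period 0) = 4.29×20 + 1.66×158 + 4.25×63 = 85.8 + 262.28 + 267.75 = 615.83
link = 681.69/615.83 = 1.106945
Link Period 1→Period 2:
ΣP(Period 2)Q(Period 1) = 3.50×23 + 1.70×166 + 5.67×64 = 80.5 + 282.2 + 362.88 = 725.58
ΣP(Period 1)Q(Period 1) = 3.96×23 + 1.68×166 + 5.35×64 = 91.08 + 278.88 + 342.4 = 712.36
link = 725.58/712.36 = 1.018558
Chained index = 100 × 1.106945 × 1.018558 = 112.7488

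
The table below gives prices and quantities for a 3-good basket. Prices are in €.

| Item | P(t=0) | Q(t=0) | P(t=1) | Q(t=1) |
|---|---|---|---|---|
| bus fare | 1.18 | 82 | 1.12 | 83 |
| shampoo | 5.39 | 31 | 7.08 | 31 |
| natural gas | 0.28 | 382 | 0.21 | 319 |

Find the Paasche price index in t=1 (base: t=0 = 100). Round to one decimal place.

Paasche price index uses current-period quantities as weights.
ΣP(t=1)·Q(t=1) = 1.12×83 + 7.08×31 + 0.21×319 = 92.96 + 219.48 + 66.99 = 379.43
ΣP(t=0)·Q(t=1) = 1.18×83 + 5.39×31 + 0.28×319 = 97.94 + 167.09 + 89.32 = 354.35
Index = 379.43 / 354.35 × 100 = 107.0777

107.1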